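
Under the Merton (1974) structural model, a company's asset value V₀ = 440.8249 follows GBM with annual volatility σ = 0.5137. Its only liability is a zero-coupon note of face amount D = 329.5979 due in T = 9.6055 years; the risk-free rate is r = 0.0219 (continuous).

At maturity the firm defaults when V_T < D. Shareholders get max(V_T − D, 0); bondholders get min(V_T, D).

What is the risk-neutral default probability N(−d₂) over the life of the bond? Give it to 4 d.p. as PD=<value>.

d₁ = [ln(V₀/D) + (r + σ²/2)T] / (σ√T)
   = [ln(440.8249/329.5979) + (0.0219 + 0.5·0.5137²)·9.6055] / (0.5137·√9.6055)
   = [0.290774 + 1.477747] / 1.592097 = 1.110813
d₂ = d₁ − σ√T = 1.110813 − 1.592097 = -0.481285
risk-neutral PD = N(−d₂) = N(0.481285) = 0.684843

PD=0.6848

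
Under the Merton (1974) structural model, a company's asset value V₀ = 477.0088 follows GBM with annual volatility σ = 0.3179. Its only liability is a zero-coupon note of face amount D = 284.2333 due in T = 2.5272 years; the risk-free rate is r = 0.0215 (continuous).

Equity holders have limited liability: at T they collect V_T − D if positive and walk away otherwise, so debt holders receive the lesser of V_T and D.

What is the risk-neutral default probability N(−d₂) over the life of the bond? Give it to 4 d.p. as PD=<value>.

d₁ = [ln(V₀/D) + (r + σ²/2)T] / (σ√T)
   = [ln(477.0088/284.2333) + (0.0215 + 0.5·0.3179²)·2.5272] / (0.3179·√2.5272)
   = [0.517740 + 0.182035] / 0.505371 = 1.384674
d₂ = d₁ − σ√T = 1.384674 − 0.505371 = 0.879303
risk-neutral PD = N(−d₂) = N(-0.879303) = 0.189618

PD=0.1896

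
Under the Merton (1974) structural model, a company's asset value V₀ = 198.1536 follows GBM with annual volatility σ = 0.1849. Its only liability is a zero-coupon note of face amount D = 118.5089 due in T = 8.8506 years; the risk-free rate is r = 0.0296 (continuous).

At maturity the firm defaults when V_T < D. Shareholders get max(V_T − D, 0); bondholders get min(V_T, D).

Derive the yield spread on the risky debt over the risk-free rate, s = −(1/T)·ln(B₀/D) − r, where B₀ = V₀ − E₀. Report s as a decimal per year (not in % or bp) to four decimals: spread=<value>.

d₁ = [ln(V₀/D) + (r + σ²/2)T] / (σ√T)
   = [ln(198.1536/118.5089) + (0.0296 + 0.5·0.1849²)·8.8506] / (0.1849·√8.8506)
   = [0.514054 + 0.413270] / 0.550077 = 1.685809
d₂ = d₁ − σ√T = 1.685809 − 0.550077 = 1.135732
N(d₁) = 0.954084,  N(d₂) = 0.871966,  e^(−rT) = 0.769528
E₀ = V₀·N(d₁) − D·e^(−rT)·N(d₂)
   = 198.1536·0.954084 − 118.5089·0.769528·0.871966 = 109.535396
B₀ = V₀ − E₀ = 198.1536 − 109.535396 = 88.618204
spread = −(1/T)·ln(B₀/D) − r = −(1/8.8506)·ln(88.618204/118.5089) − 0.0296 = 0.00323967

spread=0.0032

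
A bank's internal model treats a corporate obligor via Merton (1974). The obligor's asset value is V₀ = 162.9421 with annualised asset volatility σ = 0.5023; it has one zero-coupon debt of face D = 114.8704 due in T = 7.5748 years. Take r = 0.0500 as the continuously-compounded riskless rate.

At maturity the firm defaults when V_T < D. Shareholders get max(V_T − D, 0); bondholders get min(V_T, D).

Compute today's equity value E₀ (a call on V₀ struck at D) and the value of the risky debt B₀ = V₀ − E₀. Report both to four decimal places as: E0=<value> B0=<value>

d₁ = [ln(V₀/D) + (r + σ²/2)T] / (σ√T)
   = [ln(162.9421/114.8704) + (0.0500 + 0.5·0.5023²)·7.5748] / (0.5023·√7.5748)
   = [0.349590 + 1.334321] / 1.382448 = 1.218065
d₂ = d₁ − σ√T = 1.218065 − 1.382448 = -0.164383
N(d₁) = 0.888400,  N(d₂) = 0.434715,  e^(−rT) = 0.684724
E₀ = V₀·N(d₁) − D·e^(−rT)·N(d₂)
   = 162.9421·0.888400 − 114.8704·0.684724·0.434715 = 110.565550
B₀ = V₀ − E₀ = 162.9421 − 110.565550 = 52.376550

E0=110.5656 B0=52.3765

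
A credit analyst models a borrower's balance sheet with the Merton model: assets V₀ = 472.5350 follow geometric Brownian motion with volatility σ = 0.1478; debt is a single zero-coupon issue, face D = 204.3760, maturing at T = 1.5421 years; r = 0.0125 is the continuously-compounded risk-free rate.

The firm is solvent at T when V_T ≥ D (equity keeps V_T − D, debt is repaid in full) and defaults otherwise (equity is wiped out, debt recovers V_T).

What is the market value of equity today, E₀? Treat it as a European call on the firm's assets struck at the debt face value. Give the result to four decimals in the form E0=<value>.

d₁ = [ln(V₀/D) + (r + σ²/2)T] / (σ√T)
   = [ln(472.5350/204.3760) + (0.0125 + 0.5·0.1478²)·1.5421] / (0.1478·√1.5421)
   = [0.838150 + 0.036120] / 0.183540 = 4.763377
d₂ = d₁ − σ√T = 4.763377 − 0.183540 = 4.579837
N(d₁) = 0.999999,  N(d₂) = 0.999998,  e^(−rT) = 0.980908
E₀ = V₀·N(d₁) − D·e^(−rT)·N(d₂)
   = 472.5350·0.999999 − 204.3760·0.980908·0.999998 = 272.060892

E0=272.0609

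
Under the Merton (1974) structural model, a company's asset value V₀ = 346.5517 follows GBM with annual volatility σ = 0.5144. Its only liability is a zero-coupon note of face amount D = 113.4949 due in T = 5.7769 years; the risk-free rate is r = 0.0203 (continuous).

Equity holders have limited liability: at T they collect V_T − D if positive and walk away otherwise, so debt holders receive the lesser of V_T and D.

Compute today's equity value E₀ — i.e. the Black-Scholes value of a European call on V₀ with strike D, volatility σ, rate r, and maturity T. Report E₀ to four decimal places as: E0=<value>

d₁ = [ln(V₀/D) + (r + σ²/2)T] / (σ√T)
   = [ln(346.5517/113.4949) + (0.0203 + 0.5·0.5144²)·5.7769] / (0.5144·√5.7769)
   = [1.116274 + 0.881576] / 1.236370 = 1.615900
d₂ = d₁ − σ√T = 1.615900 − 1.236370 = 0.379531
N(d₁) = 0.946942,  N(d₂) = 0.647853,  e^(−rT) = 0.889344
E₀ = V₀·N(d₁) − D·e^(−rT)·N(d₂)
   = 346.5517·0.946942 − 113.4949·0.889344·0.647853 = 262.772678

E0=262.7727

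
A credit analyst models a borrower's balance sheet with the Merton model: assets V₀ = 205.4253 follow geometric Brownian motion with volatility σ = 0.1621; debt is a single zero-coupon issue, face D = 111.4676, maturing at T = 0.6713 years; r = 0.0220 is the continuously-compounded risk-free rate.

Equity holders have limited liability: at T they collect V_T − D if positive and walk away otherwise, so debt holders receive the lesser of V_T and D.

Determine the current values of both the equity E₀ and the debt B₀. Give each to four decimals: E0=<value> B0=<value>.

E0=95.5918 B0=109.8335

d₁ = [ln(V₀/D) + (r + σ²/2)T] / (σ√T)
   = [ln(205.4253/111.4676) + (0.0220 + 0.5·0.1621²)·0.6713] / (0.1621·√0.6713)
   = [0.611348 + 0.023588] / 0.132813 = 4.780674
d₂ = d₁ − σ√T = 4.780674 − 0.132813 = 4.647861
N(d₁) = 0.999999,  N(d₂) = 0.999998,  e^(−rT) = 0.985340
E₀ = V₀·N(d₁) − D·e^(−rT)·N(d₂)
   = 205.4253·0.999999 − 111.4676·0.985340·0.999998 = 95.591829
B₀ = V₀ − E₀ = 205.4253 − 95.591829 = 109.833471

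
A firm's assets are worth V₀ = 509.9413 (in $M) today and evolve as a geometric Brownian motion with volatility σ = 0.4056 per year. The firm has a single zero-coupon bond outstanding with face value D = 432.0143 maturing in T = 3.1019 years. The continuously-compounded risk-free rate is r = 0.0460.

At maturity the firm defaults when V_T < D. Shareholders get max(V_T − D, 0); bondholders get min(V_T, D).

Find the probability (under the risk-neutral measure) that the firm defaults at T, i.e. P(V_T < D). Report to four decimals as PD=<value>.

d₁ = [ln(V₀/D) + (r + σ²/2)T] / (σ√T)
   = [ln(509.9413/432.0143) + (0.0460 + 0.5·0.4056²)·3.1019] / (0.4056·√3.1019)
   = [0.165837 + 0.397836] / 0.714351 = 0.789070
d₂ = d₁ − σ√T = 0.789070 − 0.714351 = 0.074719
risk-neutral PD = N(−d₂) = N(-0.074719) = 0.470219

PD=0.4702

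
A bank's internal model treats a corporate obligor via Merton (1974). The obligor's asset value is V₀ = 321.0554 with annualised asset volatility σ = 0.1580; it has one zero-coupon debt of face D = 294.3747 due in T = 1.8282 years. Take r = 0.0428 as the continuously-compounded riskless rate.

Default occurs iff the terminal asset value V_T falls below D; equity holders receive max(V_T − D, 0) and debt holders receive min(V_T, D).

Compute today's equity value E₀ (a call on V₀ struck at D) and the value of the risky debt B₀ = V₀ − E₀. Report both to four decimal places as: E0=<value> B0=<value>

E0=56.7784 B0=264.2770

d₁ = [ln(V₀/D) + (r + σ²/2)T] / (σ√T)
   = [ln(321.0554/294.3747) + (0.0428 + 0.5·0.1580²)·1.8282] / (0.1580·√1.8282)
   = [0.086760 + 0.101067] / 0.213633 = 0.879202
d₂ = d₁ − σ√T = 0.879202 − 0.213633 = 0.665569
N(d₁) = 0.810354,  N(d₂) = 0.747157,  e^(−rT) = 0.924736
E₀ = V₀·N(d₁) − D·e^(−rT)·N(d₂)
   = 321.0554·0.810354 − 294.3747·0.924736·0.747157 = 56.778428
B₀ = V₀ − E₀ = 321.0554 − 56.778428 = 264.276972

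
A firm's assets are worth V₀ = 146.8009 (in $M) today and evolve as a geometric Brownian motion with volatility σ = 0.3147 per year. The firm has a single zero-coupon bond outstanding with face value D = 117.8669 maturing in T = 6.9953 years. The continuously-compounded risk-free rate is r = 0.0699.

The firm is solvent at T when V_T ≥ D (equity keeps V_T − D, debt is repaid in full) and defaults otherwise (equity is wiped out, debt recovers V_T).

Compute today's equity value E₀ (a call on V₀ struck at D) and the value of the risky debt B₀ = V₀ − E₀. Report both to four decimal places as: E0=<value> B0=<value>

E0=83.4506 B0=63.3503

d₁ = [ln(V₀/D) + (r + σ²/2)T] / (σ√T)
   = [ln(146.8009/117.8669) + (0.0699 + 0.5·0.3147²)·6.9953] / (0.3147·√6.9953)
   = [0.219521 + 0.835365] / 0.832338 = 1.267377
d₂ = d₁ − σ√T = 1.267377 − 0.832338 = 0.435038
N(d₁) = 0.897490,  N(d₂) = 0.668233,  e^(−rT) = 0.613257
E₀ = V₀·N(d₁) − D·e^(−rT)·N(d₂)
   = 146.8009·0.897490 − 117.8669·0.613257·0.668233 = 83.450643
B₀ = V₀ − E₀ = 146.8009 − 83.450643 = 63.350257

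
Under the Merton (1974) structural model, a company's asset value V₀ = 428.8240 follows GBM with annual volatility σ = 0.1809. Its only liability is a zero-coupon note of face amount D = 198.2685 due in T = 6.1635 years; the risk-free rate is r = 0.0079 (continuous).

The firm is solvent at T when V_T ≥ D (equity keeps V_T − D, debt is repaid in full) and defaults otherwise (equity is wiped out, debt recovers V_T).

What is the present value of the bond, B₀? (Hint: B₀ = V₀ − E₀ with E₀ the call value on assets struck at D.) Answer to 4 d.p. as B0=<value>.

d₁ = [ln(V₀/D) + (r + σ²/2)T] / (σ√T)
   = [ln(428.8240/198.2685) + (0.0079 + 0.5·0.1809²)·6.1635] / (0.1809·√6.1635)
   = [0.771424 + 0.149541] / 0.449110 = 2.050648
d₂ = d₁ − σ√T = 2.050648 − 0.449110 = 1.601539
N(d₁) = 0.979849,  N(d₂) = 0.945371,  e^(−rT) = 0.952475
E₀ = V₀·N(d₁) − D·e^(−rT)·N(d₂)
   = 428.8240·0.979849 − 198.2685·0.952475·0.945371 = 241.653611
B₀ = V₀ − E₀ = 428.8240 − 241.653611 = 187.170389

B0=187.1704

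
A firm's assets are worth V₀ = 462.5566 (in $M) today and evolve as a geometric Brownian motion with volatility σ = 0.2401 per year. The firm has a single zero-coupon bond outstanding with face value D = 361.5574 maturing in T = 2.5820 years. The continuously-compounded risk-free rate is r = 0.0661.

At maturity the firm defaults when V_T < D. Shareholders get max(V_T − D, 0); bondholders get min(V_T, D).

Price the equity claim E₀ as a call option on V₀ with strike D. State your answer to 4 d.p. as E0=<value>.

d₁ = [ln(V₀/D) + (r + σ²/2)T] / (σ√T)
   = [ln(462.5566/361.5574) + (0.0661 + 0.5·0.2401²)·2.5820] / (0.2401·√2.5820)
   = [0.246348 + 0.245094] / 0.385807 = 1.273802
d₂ = d₁ − σ√T = 1.273802 − 0.385807 = 0.887995
N(d₁) = 0.898633,  N(d₂) = 0.812728,  e^(−rT) = 0.843100
E₀ = V₀·N(d₁) − D·e^(−rT)·N(d₂)
   = 462.5566·0.898633 − 361.5574·0.843100·0.812728 = 167.925670

E0=167.9257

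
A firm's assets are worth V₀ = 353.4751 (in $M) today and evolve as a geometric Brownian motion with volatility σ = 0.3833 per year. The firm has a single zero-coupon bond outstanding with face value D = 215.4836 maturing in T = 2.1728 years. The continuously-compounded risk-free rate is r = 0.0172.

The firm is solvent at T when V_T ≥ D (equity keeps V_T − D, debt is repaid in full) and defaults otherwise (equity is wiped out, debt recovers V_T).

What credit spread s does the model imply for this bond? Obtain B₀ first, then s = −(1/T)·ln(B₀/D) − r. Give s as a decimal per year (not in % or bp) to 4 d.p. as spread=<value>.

spread=0.0318

d₁ = [ln(V₀/D) + (r + σ²/2)T] / (σ√T)
   = [ln(353.4751/215.4836) + (0.0172 + 0.5·0.3833²)·2.1728] / (0.3833·√2.1728)
   = [0.494928 + 0.196985] / 0.565000 = 1.224624
d₂ = d₁ − σ√T = 1.224624 − 0.565000 = 0.659624
N(d₁) = 0.889642,  N(d₂) = 0.745252,  e^(−rT) = 0.963318
E₀ = V₀·N(d₁) − D·e^(−rT)·N(d₂)
   = 353.4751·0.889642 − 215.4836·0.963318·0.745252 = 159.767299
B₀ = V₀ − E₀ = 353.4751 − 159.767299 = 193.707801
spread = −(1/T)·ln(B₀/D) − r = −(1/2.1728)·ln(193.707801/215.4836) − 0.0172 = 0.03183073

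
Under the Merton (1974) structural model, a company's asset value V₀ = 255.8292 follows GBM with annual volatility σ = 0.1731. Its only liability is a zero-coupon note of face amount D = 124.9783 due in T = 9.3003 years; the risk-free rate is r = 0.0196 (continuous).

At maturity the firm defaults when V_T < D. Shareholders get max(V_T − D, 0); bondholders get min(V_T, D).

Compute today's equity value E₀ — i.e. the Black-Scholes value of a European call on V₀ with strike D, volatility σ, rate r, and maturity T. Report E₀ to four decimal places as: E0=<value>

E0=153.2033

d₁ = [ln(V₀/D) + (r + σ²/2)T] / (σ√T)
   = [ln(255.8292/124.9783) + (0.0196 + 0.5·0.1731²)·9.3003] / (0.1731·√9.3003)
   = [0.716370 + 0.321621] / 0.527893 = 1.966292
d₂ = d₁ − σ√T = 1.966292 − 0.527893 = 1.438400
N(d₁) = 0.975368,  N(d₂) = 0.924840,  e^(−rT) = 0.833363
E₀ = V₀·N(d₁) − D·e^(−rT)·N(d₂)
   = 255.8292·0.975368 − 124.9783·0.833363·0.924840 = 153.203328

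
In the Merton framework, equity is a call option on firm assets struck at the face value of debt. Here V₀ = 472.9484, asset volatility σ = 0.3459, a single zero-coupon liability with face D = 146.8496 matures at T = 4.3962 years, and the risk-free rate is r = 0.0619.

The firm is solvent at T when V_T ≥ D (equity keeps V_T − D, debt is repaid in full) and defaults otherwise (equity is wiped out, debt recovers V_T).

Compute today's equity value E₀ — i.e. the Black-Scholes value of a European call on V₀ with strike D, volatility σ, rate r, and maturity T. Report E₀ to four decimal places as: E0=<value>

d₁ = [ln(V₀/D) + (r + σ²/2)T] / (σ√T)
   = [ln(472.9484/146.8496) + (0.0619 + 0.5·0.3459²)·4.3962] / (0.3459·√4.3962)
   = [1.169577 + 0.535120] / 0.725253 = 2.350488
d₂ = d₁ − σ√T = 2.350488 − 0.725253 = 1.625236
N(d₁) = 0.990626,  N(d₂) = 0.947944,  e^(−rT) = 0.761759
E₀ = V₀·N(d₁) − D·e^(−rT)·N(d₂)
   = 472.9484·0.990626 − 146.8496·0.761759·0.947944 = 362.473972

E0=362.4740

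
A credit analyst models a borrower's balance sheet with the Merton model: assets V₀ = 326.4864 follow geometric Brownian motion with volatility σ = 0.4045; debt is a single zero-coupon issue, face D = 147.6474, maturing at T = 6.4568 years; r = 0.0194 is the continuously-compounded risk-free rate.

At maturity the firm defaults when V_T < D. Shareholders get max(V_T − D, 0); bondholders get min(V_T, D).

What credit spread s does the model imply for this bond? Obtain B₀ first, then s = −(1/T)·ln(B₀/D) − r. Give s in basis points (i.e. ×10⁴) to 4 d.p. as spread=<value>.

d₁ = [ln(V₀/D) + (r + σ²/2)T] / (σ√T)
   = [ln(326.4864/147.6474) + (0.0194 + 0.5·0.4045²)·6.4568] / (0.4045·√6.4568)
   = [0.793561 + 0.653494] / 1.027844 = 1.407855
d₂ = d₁ − σ√T = 1.407855 − 1.027844 = 0.380011
N(d₁) = 0.920413,  N(d₂) = 0.648031,  e^(−rT) = 0.882266
E₀ = V₀·N(d₁) − D·e^(−rT)·N(d₂)
   = 326.4864·0.920413 − 147.6474·0.882266·0.648031 = 216.087003
B₀ = V₀ − E₀ = 326.4864 − 216.087003 = 110.399397
spread = −(1/T)·ln(B₀/D) − r = −(1/6.4568)·ln(110.399397/147.6474) − 0.0194 = 0.02562576
in basis points: 0.02562576 × 10⁴ = 256.2576 bp

spread=256.2576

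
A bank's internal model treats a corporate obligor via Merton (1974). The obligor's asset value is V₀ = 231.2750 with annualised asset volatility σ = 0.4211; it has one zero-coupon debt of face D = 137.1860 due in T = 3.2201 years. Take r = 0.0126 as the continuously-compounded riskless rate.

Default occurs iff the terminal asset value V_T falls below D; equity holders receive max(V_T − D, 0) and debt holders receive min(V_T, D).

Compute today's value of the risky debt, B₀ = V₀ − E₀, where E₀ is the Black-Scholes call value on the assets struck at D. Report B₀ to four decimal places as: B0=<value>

B0=114.9776

d₁ = [ln(V₀/D) + (r + σ²/2)T] / (σ√T)
   = [ln(231.2750/137.1860) + (0.0126 + 0.5·0.4211²)·3.2201] / (0.4211·√3.2201)
   = [0.522270 + 0.326076] / 0.755649 = 1.122672
d₂ = d₁ − σ√T = 1.122672 − 0.755649 = 0.367023
N(d₁) = 0.869212,  N(d₂) = 0.643199,  e^(−rT) = 0.960239
E₀ = V₀·N(d₁) − D·e^(−rT)·N(d₂)
   = 231.2750·0.869212 − 137.1860·0.960239·0.643199 = 116.297430
B₀ = V₀ − E₀ = 231.2750 − 116.297430 = 114.977570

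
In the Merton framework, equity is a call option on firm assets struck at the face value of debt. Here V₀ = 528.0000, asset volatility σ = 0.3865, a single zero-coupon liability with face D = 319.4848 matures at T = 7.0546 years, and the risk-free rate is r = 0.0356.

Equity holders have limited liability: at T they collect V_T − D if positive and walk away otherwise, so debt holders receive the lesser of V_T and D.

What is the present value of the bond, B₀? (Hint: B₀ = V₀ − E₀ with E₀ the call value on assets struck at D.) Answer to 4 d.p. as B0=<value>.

B0=202.0187

d₁ = [ln(V₀/D) + (r + σ²/2)T] / (σ√T)
   = [ln(528.0000/319.4848) + (0.0356 + 0.5·0.3865²)·7.0546] / (0.3865·√7.0546)
   = [0.502387 + 0.778060] / 1.026563 = 1.247314
d₂ = d₁ − σ√T = 1.247314 − 1.026563 = 0.220750
N(d₁) = 0.893859,  N(d₂) = 0.587357,  e^(−rT) = 0.777911
E₀ = V₀·N(d₁) − D·e^(−rT)·N(d₂)
   = 528.0000·0.893859 − 319.4848·0.777911·0.587357 = 325.981328
B₀ = V₀ − E₀ = 528.0000 − 325.981328 = 202.018672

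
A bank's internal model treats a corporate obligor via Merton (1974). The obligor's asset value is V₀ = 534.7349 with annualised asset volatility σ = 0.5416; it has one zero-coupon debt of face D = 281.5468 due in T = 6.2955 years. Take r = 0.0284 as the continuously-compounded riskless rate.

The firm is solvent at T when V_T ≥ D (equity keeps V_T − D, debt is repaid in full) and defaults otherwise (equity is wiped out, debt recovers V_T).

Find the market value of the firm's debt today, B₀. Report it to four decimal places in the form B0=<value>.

d₁ = [ln(V₀/D) + (r + σ²/2)T] / (σ√T)
   = [ln(534.7349/281.5468) + (0.0284 + 0.5·0.5416²)·6.2955] / (0.5416·√6.2955)
   = [0.641472 + 1.102123] / 1.358920 = 1.283075
d₂ = d₁ − σ√T = 1.283075 − 1.358920 = -0.075845
N(d₁) = 0.900267,  N(d₂) = 0.469771,  e^(−rT) = 0.836280
E₀ = V₀·N(d₁) − D·e^(−rT)·N(d₂)
   = 534.7349·0.900267 − 281.5468·0.836280·0.469771 = 370.795696
B₀ = V₀ − E₀ = 534.7349 − 370.795696 = 163.939204

B0=163.9392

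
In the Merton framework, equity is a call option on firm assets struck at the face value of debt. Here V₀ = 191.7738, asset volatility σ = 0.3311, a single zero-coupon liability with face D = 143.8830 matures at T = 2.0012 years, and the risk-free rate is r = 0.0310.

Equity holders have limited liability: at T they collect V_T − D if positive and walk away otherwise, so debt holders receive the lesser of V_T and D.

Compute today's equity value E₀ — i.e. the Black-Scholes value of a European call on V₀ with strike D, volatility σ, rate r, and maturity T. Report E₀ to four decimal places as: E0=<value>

E0=66.3541

d₁ = [ln(V₀/D) + (r + σ²/2)T] / (σ√T)
   = [ln(191.7738/143.8830) + (0.0310 + 0.5·0.3311²)·2.0012] / (0.3311·√2.0012)
   = [0.287316 + 0.171730] / 0.468387 = 0.980059
d₂ = d₁ − σ√T = 0.980059 − 0.468387 = 0.511672
N(d₁) = 0.836471,  N(d₂) = 0.695560,  e^(−rT) = 0.939848
E₀ = V₀·N(d₁) − D·e^(−rT)·N(d₂)
   = 191.7738·0.836471 − 143.8830·0.939848·0.695560 = 66.354053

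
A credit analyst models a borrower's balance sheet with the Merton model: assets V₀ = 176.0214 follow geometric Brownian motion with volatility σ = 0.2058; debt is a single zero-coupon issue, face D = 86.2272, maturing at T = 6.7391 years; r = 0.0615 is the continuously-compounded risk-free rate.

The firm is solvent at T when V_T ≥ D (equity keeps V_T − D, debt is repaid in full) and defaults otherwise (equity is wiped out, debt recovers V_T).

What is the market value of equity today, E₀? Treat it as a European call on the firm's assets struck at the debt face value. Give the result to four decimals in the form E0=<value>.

d₁ = [ln(V₀/D) + (r + σ²/2)T] / (σ√T)
   = [ln(176.0214/86.2272) + (0.0615 + 0.5·0.2058²)·6.7391] / (0.2058·√6.7391)
   = [0.713620 + 0.557167] / 0.534252 = 2.378628
d₂ = d₁ − σ√T = 2.378628 − 0.534252 = 1.844376
N(d₁) = 0.991311,  N(d₂) = 0.967436,  e^(−rT) = 0.660700
E₀ = V₀·N(d₁) − D·e^(−rT)·N(d₂)
   = 176.0214·0.991311 − 86.2272·0.660700·0.967436 = 119.376860

E0=119.3769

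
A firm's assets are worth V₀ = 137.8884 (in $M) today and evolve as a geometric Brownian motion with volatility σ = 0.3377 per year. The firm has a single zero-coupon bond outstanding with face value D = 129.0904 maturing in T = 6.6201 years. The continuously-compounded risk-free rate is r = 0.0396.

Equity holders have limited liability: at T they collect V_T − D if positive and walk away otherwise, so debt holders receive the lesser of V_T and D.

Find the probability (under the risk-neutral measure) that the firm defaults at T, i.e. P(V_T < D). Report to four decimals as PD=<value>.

d₁ = [ln(V₀/D) + (r + σ²/2)T] / (σ√T)
   = [ln(137.8884/129.0904) + (0.0396 + 0.5·0.3377²)·6.6201] / (0.3377·√6.6201)
   = [0.065932 + 0.639638] / 0.868887 = 0.812039
d₂ = d₁ − σ√T = 0.812039 − 0.868887 = -0.056848
risk-neutral PD = N(−d₂) = N(0.056848) = 0.522667

PD=0.5227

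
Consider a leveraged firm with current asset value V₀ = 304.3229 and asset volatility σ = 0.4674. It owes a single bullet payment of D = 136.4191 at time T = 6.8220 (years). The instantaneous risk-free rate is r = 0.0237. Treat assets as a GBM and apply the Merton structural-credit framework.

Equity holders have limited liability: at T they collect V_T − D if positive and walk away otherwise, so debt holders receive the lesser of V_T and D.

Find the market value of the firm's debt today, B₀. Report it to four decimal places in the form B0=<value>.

B0=90.8553

d₁ = [ln(V₀/D) + (r + σ²/2)T] / (σ√T)
   = [ln(304.3229/136.4191) + (0.0237 + 0.5·0.4674²)·6.8220] / (0.4674·√6.8220)
   = [0.802358 + 0.906858] / 1.220800 = 1.400078
d₂ = d₁ − σ√T = 1.400078 − 1.220800 = 0.179278
N(d₁) = 0.919255,  N(d₂) = 0.571140,  e^(−rT) = 0.850712
E₀ = V₀·N(d₁) − D·e^(−rT)·N(d₂)
   = 304.3229·0.919255 − 136.4191·0.850712·0.571140 = 213.467591
B₀ = V₀ − E₀ = 304.3229 − 213.467591 = 90.855309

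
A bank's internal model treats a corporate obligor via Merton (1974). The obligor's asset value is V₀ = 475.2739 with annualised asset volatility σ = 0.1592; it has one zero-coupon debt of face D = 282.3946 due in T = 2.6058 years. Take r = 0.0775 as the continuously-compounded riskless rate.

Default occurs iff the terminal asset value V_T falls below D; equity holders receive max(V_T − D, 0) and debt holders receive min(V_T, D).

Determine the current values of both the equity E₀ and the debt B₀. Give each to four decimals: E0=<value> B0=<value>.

d₁ = [ln(V₀/D) + (r + σ²/2)T] / (σ√T)
   = [ln(475.2739/282.3946) + (0.0775 + 0.5·0.1592²)·2.6058] / (0.1592·√2.6058)
   = [0.520586 + 0.234971] / 0.256988 = 2.940042
d₂ = d₁ − σ√T = 2.940042 − 0.256988 = 2.683054
N(d₁) = 0.998359,  N(d₂) = 0.996352,  e^(−rT) = 0.817136
E₀ = V₀·N(d₁) − D·e^(−rT)·N(d₂)
   = 475.2739·0.998359 − 282.3946·0.817136·0.996352 = 244.580920
B₀ = V₀ − E₀ = 475.2739 − 244.580920 = 230.692980

E0=244.5809 B0=230.6930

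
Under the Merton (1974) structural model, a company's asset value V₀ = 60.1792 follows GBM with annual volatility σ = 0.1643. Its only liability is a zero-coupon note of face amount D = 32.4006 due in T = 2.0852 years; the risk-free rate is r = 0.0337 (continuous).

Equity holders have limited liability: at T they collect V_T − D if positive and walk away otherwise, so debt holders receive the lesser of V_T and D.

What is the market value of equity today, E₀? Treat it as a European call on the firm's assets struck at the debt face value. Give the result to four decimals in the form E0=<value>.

E0=29.9826

d₁ = [ln(V₀/D) + (r + σ²/2)T] / (σ√T)
   = [ln(60.1792/32.4006) + (0.0337 + 0.5·0.1643²)·2.0852] / (0.1643·√2.0852)
   = [0.619150 + 0.098416] / 0.237253 = 3.024476
d₂ = d₁ − σ√T = 3.024476 − 0.237253 = 2.787223
N(d₁) = 0.998755,  N(d₂) = 0.997342,  e^(−rT) = 0.932141
E₀ = V₀·N(d₁) − D·e^(−rT)·N(d₂)
   = 60.1792·0.998755 − 32.4006·0.932141·0.997342 = 29.982611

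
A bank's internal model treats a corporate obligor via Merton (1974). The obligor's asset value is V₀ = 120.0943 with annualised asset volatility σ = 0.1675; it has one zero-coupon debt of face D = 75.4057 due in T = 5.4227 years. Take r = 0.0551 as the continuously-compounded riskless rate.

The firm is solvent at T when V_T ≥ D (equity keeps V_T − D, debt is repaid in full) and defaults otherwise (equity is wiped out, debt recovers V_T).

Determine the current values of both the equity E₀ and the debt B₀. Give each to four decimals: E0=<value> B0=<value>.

E0=64.4629 B0=55.6314

d₁ = [ln(V₀/D) + (r + σ²/2)T] / (σ√T)
   = [ln(120.0943/75.4057) + (0.0551 + 0.5·0.1675²)·5.4227] / (0.1675·√5.4227)
   = [0.465394 + 0.374861] / 0.390052 = 2.154214
d₂ = d₁ − σ√T = 2.154214 − 0.390052 = 1.764161
N(d₁) = 0.984388,  N(d₂) = 0.961148,  e^(−rT) = 0.741715
E₀ = V₀·N(d₁) − D·e^(−rT)·N(d₂)
   = 120.0943·0.984388 − 75.4057·0.741715·0.961148 = 64.462910
B₀ = V₀ − E₀ = 120.0943 − 64.462910 = 55.631390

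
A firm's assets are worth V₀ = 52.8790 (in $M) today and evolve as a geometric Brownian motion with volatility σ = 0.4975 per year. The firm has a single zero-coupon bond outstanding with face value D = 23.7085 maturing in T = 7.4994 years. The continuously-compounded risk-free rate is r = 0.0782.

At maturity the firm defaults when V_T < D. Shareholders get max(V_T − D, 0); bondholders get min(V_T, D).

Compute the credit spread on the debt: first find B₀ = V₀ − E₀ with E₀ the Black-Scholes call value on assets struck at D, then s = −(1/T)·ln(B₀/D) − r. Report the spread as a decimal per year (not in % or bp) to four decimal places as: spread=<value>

spread=0.0280

d₁ = [ln(V₀/D) + (r + σ²/2)T] / (σ√T)
   = [ln(52.8790/23.7085) + (0.0782 + 0.5·0.4975²)·7.4994] / (0.4975·√7.4994)
   = [0.802173 + 1.514527] / 1.362405 = 1.700448
d₂ = d₁ − σ√T = 1.700448 − 1.362405 = 0.338043
N(d₁) = 0.955477,  N(d₂) = 0.632335,  e^(−rT) = 0.556297
E₀ = V₀·N(d₁) − D·e^(−rT)·N(d₂)
   = 52.8790·0.955477 − 23.7085·0.556297·0.632335 = 42.184812
B₀ = V₀ − E₀ = 52.8790 − 42.184812 = 10.694188
spread = −(1/T)·ln(B₀/D) − r = −(1/7.4994)·ln(10.694188/23.7085) − 0.0782 = 0.02795959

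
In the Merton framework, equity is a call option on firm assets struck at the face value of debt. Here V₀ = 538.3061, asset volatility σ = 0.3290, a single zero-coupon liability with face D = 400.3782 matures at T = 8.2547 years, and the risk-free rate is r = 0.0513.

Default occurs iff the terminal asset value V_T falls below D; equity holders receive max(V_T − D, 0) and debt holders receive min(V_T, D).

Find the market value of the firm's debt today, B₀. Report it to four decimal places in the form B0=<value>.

d₁ = [ln(V₀/D) + (r + σ²/2)T] / (σ√T)
   = [ln(538.3061/400.3782) + (0.0513 + 0.5·0.3290²)·8.2547] / (0.3290·√8.2547)
   = [0.296018 + 0.870215] / 0.945250 = 1.233782
d₂ = d₁ − σ√T = 1.233782 − 0.945250 = 0.288533
N(d₁) = 0.891358,  N(d₂) = 0.613530,  e^(−rT) = 0.654773
E₀ = V₀·N(d₁) − D·e^(−rT)·N(d₂)
   = 538.3061·0.891358 − 400.3782·0.654773·0.613530 = 318.982145
B₀ = V₀ − E₀ = 538.3061 − 318.982145 = 219.323955

B0=219.3240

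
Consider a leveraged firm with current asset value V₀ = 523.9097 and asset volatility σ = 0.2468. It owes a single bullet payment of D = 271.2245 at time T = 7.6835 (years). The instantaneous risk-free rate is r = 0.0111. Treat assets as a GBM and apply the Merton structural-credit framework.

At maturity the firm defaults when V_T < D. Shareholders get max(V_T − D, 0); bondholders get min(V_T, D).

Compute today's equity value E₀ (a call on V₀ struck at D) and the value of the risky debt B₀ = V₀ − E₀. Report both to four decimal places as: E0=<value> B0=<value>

E0=291.6036 B0=232.3061

d₁ = [ln(V₀/D) + (r + σ²/2)T] / (σ√T)
   = [ln(523.9097/271.2245) + (0.0111 + 0.5·0.2468²)·7.6835] / (0.2468·√7.6835)
   = [0.658372 + 0.319289] / 0.684108 = 1.429104
d₂ = d₁ − σ√T = 1.429104 − 0.684108 = 0.744995
N(d₁) = 0.923513,  N(d₂) = 0.771863,  e^(−rT) = 0.918249
E₀ = V₀·N(d₁) − D·e^(−rT)·N(d₂)
   = 523.9097·0.923513 − 271.2245·0.918249·0.771863 = 291.603647
B₀ = V₀ − E₀ = 523.9097 − 291.603647 = 232.306053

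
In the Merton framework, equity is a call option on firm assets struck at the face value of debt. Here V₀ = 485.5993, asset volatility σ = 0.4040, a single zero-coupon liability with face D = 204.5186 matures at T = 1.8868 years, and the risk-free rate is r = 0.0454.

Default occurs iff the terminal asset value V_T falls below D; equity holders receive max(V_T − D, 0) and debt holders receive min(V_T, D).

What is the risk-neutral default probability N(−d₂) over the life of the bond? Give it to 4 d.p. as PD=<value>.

PD=0.0756

d₁ = [ln(V₀/D) + (r + σ²/2)T] / (σ√T)
   = [ln(485.5993/204.5186) + (0.0454 + 0.5·0.4040²)·1.8868] / (0.4040·√1.8868)
   = [0.864725 + 0.239639] / 0.554938 = 1.990067
d₂ = d₁ − σ√T = 1.990067 − 0.554938 = 1.435130
risk-neutral PD = N(−d₂) = N(-1.435130) = 0.075625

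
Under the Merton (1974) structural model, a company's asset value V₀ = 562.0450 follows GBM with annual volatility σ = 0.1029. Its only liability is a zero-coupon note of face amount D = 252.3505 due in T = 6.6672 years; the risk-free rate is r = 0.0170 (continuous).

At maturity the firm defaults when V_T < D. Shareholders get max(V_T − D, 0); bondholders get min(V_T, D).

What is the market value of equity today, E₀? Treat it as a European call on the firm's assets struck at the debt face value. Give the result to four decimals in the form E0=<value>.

d₁ = [ln(V₀/D) + (r + σ²/2)T] / (σ√T)
   = [ln(562.0450/252.3505) + (0.0170 + 0.5·0.1029²)·6.6672] / (0.1029·√6.6672)
   = [0.800763 + 0.148640] / 0.265697 = 3.573250
d₂ = d₁ − σ√T = 3.573250 − 0.265697 = 3.307553
N(d₁) = 0.999824,  N(d₂) = 0.999529,  e^(−rT) = 0.892845
E₀ = V₀·N(d₁) − D·e^(−rT)·N(d₂)
   = 562.0450·0.999824 − 252.3505·0.892845·0.999529 = 336.742087

E0=336.7421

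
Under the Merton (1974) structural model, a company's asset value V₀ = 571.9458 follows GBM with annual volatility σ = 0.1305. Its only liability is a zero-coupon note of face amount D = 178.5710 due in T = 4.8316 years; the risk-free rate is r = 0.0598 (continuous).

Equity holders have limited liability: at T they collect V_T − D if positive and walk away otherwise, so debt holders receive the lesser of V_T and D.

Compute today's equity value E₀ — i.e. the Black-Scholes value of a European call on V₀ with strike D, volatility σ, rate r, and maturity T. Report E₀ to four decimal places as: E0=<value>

d₁ = [ln(V₀/D) + (r + σ²/2)T] / (σ√T)
   = [ln(571.9458/178.5710) + (0.0598 + 0.5·0.1305²)·4.8316] / (0.1305·√4.8316)
   = [1.164058 + 0.330071] / 0.286851 = 5.208734
d₂ = d₁ − σ√T = 5.208734 − 0.286851 = 4.921883
N(d₁) = 1.000000,  N(d₂) = 1.000000,  e^(−rT) = 0.749065
E₀ = V₀·N(d₁) − D·e^(−rT)·N(d₂)
   = 571.9458·1.000000 − 178.5710·0.749065·1.000000 = 438.184539

E0=438.1845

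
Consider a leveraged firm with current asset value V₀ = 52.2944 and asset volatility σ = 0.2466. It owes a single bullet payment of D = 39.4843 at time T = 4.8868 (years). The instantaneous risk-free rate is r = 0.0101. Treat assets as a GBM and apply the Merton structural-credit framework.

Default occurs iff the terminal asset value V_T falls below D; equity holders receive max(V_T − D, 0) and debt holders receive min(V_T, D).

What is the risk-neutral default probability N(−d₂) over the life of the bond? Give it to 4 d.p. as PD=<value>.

d₁ = [ln(V₀/D) + (r + σ²/2)T] / (σ√T)
   = [ln(52.2944/39.4843) + (0.0101 + 0.5·0.2466²)·4.8868] / (0.2466·√4.8868)
   = [0.280986 + 0.197944] / 0.545137 = 0.878550
d₂ = d₁ − σ√T = 0.878550 − 0.545137 = 0.333413
risk-neutral PD = N(−d₂) = N(-0.333413) = 0.369411

PD=0.3694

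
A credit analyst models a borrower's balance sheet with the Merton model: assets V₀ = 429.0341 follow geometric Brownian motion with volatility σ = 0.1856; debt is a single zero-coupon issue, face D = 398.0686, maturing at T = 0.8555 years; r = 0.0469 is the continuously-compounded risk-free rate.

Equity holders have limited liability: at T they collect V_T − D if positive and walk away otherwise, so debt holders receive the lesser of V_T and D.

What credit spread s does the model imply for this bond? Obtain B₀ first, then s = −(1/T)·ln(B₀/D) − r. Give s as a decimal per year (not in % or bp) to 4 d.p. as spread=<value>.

d₁ = [ln(V₀/D) + (r + σ²/2)T] / (σ√T)
   = [ln(429.0341/398.0686) + (0.0469 + 0.5·0.1856²)·0.8555] / (0.1856·√0.8555)
   = [0.074912 + 0.054858] / 0.171667 = 0.755937
d₂ = d₁ − σ√T = 0.755937 − 0.171667 = 0.584270
N(d₁) = 0.775157,  N(d₂) = 0.720481,  e^(−rT) = 0.960671
E₀ = V₀·N(d₁) − D·e^(−rT)·N(d₂)
   = 429.0341·0.775157 − 398.0686·0.960671·0.720481 = 57.047403
B₀ = V₀ − E₀ = 429.0341 − 57.047403 = 371.986697
spread = −(1/T)·ln(B₀/D) − r = −(1/0.8555)·ln(371.986697/398.0686) − 0.0469 = 0.03231246

spread=0.0323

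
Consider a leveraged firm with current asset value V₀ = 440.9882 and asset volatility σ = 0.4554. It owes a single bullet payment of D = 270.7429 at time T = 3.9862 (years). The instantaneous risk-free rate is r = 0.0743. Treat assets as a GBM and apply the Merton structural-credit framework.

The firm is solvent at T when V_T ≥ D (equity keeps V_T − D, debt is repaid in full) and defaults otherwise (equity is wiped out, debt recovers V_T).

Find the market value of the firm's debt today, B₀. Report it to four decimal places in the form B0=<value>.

B0=173.9553

d₁ = [ln(V₀/D) + (r + σ²/2)T] / (σ√T)
   = [ln(440.9882/270.7429) + (0.0743 + 0.5·0.4554²)·3.9862] / (0.4554·√3.9862)
   = [0.487848 + 0.709522] / 0.909228 = 1.316910
d₂ = d₁ − σ√T = 1.316910 − 0.909228 = 0.407682
N(d₁) = 0.906066,  N(d₂) = 0.658246,  e^(−rT) = 0.743658
E₀ = V₀·N(d₁) − D·e^(−rT)·N(d₂)
   = 440.9882·0.906066 − 270.7429·0.743658·0.658246 = 267.032871
B₀ = V₀ − E₀ = 440.9882 − 267.032871 = 173.955329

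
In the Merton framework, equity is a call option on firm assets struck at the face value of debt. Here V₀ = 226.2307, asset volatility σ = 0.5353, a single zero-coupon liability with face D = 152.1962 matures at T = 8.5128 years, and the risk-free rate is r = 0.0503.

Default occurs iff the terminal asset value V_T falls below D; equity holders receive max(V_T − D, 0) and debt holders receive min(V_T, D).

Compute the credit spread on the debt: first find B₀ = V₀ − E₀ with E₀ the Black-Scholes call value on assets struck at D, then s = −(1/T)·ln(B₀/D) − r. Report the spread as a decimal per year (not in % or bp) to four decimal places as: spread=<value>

spread=0.0566

d₁ = [ln(V₀/D) + (r + σ²/2)T] / (σ√T)
   = [ln(226.2307/152.1962) + (0.0503 + 0.5·0.5353²)·8.5128] / (0.5353·√8.5128)
   = [0.396385 + 1.647849] / 1.561829 = 1.308872
d₂ = d₁ − σ√T = 1.308872 − 1.561829 = -0.252957
N(d₁) = 0.904711,  N(d₂) = 0.400151,  e^(−rT) = 0.651685
E₀ = V₀·N(d₁) − D·e^(−rT)·N(d₂)
   = 226.2307·0.904711 − 152.1962·0.651685·0.400151 = 164.984886
B₀ = V₀ − E₀ = 226.2307 − 164.984886 = 61.245814
spread = −(1/T)·ln(B₀/D) − r = −(1/8.5128)·ln(61.245814/152.1962) − 0.0503 = 0.05663015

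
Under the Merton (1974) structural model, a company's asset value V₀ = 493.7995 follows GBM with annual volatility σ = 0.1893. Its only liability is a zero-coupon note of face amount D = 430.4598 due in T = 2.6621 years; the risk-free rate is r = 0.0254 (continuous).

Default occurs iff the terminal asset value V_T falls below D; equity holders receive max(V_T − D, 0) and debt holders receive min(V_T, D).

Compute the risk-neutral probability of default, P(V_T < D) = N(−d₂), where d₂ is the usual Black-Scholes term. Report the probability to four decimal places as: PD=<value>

PD=0.3054

d₁ = [ln(V₀/D) + (r + σ²/2)T] / (σ√T)
   = [ln(493.7995/430.4598) + (0.0254 + 0.5·0.1893²)·2.6621] / (0.1893·√2.6621)
   = [0.137276 + 0.115315] / 0.308861 = 0.817813
d₂ = d₁ − σ√T = 0.817813 − 0.308861 = 0.508952
risk-neutral PD = N(−d₂) = N(-0.508952) = 0.305393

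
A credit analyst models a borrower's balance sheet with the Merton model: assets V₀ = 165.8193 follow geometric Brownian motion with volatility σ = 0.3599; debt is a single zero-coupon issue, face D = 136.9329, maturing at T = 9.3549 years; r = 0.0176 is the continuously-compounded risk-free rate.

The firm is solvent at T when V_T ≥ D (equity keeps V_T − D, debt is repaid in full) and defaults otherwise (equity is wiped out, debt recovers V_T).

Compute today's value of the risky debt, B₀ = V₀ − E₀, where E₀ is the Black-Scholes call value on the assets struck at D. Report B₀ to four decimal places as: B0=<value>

B0=79.3354

d₁ = [ln(V₀/D) + (r + σ²/2)T] / (σ√T)
   = [ln(165.8193/136.9329) + (0.0176 + 0.5·0.3599²)·9.3549] / (0.3599·√9.3549)
   = [0.191408 + 0.770507] / 1.100782 = 0.873846
d₂ = d₁ − σ√T = 0.873846 − 1.100782 = -0.226936
N(d₁) = 0.808899,  N(d₂) = 0.410237,  e^(−rT) = 0.848194
E₀ = V₀·N(d₁) − D·e^(−rT)·N(d₂)
   = 165.8193·0.808899 − 136.9329·0.848194·0.410237 = 86.483863
B₀ = V₀ − E₀ = 165.8193 − 86.483863 = 79.335437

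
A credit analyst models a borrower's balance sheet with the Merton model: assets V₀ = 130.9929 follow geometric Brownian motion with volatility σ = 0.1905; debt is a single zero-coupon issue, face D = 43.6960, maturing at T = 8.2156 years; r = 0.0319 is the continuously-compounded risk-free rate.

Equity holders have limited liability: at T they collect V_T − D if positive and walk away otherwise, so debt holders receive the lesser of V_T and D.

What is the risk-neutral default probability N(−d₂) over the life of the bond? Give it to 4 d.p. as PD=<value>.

d₁ = [ln(V₀/D) + (r + σ²/2)T] / (σ√T)
   = [ln(130.9929/43.6960) + (0.0319 + 0.5·0.1905²)·8.2156] / (0.1905·√8.2156)
   = [1.097887 + 0.411151] / 0.546028 = 2.763665
d₂ = d₁ − σ√T = 2.763665 − 0.546028 = 2.217637
risk-neutral PD = N(−d₂) = N(-2.217637) = 0.013290

PD=0.0133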